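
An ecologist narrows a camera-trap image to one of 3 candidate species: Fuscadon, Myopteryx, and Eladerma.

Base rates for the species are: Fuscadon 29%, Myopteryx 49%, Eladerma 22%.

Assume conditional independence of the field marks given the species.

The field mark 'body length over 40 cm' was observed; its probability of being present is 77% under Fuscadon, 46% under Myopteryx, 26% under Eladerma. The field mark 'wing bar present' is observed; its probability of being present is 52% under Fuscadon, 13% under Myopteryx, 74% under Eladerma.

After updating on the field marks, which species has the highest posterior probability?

Fuscadon

Multiply each prior by the joint likelihood of the field mark pattern:
  Fuscadon: 0.29 × 0.77 × 0.52 = 0.11612
  Myopteryx: 0.49 × 0.46 × 0.13 = 0.029302
  Eladerma: 0.22 × 0.26 × 0.74 = 0.042328
Marginal likelihood of the evidence = 0.18775.
P(Fuscadon | evidence) ≈ 0.11612 / 0.18775 ≈ 0.618
P(Myopteryx | evidence) ≈ 0.029302 / 0.18775 ≈ 0.156
P(Eladerma | evidence) ≈ 0.042328 / 0.18775 ≈ 0.225
The largest is 0.618, so Fuscadon is most probable.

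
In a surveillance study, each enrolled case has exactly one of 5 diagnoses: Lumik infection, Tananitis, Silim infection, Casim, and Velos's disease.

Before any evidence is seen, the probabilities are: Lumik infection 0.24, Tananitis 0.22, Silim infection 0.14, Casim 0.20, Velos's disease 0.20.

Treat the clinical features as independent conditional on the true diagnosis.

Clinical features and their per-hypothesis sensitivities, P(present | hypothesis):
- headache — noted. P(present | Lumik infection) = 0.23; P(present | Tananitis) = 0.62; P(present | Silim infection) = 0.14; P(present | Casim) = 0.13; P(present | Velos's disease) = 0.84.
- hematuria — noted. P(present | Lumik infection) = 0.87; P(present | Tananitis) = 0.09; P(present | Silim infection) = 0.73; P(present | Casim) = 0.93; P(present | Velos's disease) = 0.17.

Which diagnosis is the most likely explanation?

Multiply each prior by the joint likelihood of the clinical feature pattern:
  Lumik infection: 0.24 × 0.23 × 0.87 = 0.048024
  Tananitis: 0.22 × 0.62 × 0.09 = 0.012276
  Silim infection: 0.14 × 0.14 × 0.73 = 0.014308
  Casim: 0.20 × 0.13 × 0.93 = 0.02418
  Velos's disease: 0.20 × 0.84 × 0.17 = 0.02856
Marginal likelihood of the evidence = 0.12735.
P(Lumik infection | evidence) ≈ 0.048024 / 0.12735 ≈ 0.377
P(Tananitis | evidence) ≈ 0.012276 / 0.12735 ≈ 0.096
P(Silim infection | evidence) ≈ 0.014308 / 0.12735 ≈ 0.112
P(Casim | evidence) ≈ 0.02418 / 0.12735 ≈ 0.190
P(Velos's disease | evidence) ≈ 0.02856 / 0.12735 ≈ 0.224
The largest is 0.377, so Lumik infection is most probable.

Lumik infection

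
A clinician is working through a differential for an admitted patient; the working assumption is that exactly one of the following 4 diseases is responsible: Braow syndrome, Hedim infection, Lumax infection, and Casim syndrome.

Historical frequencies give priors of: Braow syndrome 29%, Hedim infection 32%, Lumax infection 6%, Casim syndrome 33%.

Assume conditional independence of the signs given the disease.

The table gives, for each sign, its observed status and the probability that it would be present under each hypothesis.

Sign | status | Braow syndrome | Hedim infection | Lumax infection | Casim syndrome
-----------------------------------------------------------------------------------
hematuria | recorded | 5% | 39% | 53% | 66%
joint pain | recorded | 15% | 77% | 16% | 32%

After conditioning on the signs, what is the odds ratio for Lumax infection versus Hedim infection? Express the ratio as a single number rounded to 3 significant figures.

The normalizing constant cancels in an odds ratio, so compute prior × likelihood for the two hypotheses only:
  Lumax infection: 0.06 × 0.53 × 0.16 = 0.005088
  Hedim infection: 0.32 × 0.39 × 0.77 = 0.096096
Posterior odds = 0.005088 / 0.096096 ≈ 0.0529.

0.0529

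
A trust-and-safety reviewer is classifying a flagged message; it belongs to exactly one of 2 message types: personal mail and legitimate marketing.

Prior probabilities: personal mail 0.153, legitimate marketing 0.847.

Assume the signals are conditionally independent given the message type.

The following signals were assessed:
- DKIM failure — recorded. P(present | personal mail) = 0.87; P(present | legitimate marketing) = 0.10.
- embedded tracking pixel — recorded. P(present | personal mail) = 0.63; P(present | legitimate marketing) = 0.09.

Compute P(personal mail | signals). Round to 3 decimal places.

By Bayes' rule with conditional independence, the unnormalized weight for each hypothesis is prior × ∏ likelihoods:
  personal mail: 0.153 × 0.87 × 0.63 = 0.083859
  legitimate marketing: 0.847 × 0.10 × 0.09 = 0.007623
Marginal likelihood of the evidence = 0.091482.
P(personal mail | evidence) = 0.083859 / 0.091482 ≈ 0.917.

0.917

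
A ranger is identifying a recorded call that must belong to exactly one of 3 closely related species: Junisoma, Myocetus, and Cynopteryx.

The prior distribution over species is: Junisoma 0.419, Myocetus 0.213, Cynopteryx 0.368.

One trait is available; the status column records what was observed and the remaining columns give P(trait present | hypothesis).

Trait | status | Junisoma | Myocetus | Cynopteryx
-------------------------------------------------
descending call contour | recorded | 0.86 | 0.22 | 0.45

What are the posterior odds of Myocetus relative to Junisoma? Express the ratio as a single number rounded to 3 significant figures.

The normalizing constant cancels in an odds ratio, so compute prior × likelihood for the two hypotheses only:
  Myocetus: 0.213 × 0.22 = 0.04686
  Junisoma: 0.419 × 0.86 = 0.36034
Posterior odds = 0.04686 / 0.36034 ≈ 0.130.

0.130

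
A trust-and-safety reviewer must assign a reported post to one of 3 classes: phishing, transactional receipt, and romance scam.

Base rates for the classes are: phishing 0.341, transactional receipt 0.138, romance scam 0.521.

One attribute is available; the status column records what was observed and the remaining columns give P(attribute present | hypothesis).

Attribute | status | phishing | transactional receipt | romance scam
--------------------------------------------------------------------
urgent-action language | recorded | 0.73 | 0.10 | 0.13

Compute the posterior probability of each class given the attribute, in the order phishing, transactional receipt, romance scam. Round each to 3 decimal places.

0.753, 0.042, 0.205

Multiply each prior by the likelihood of the attribute:
  phishing: 0.341 × 0.73 = 0.24893
  transactional receipt: 0.138 × 0.10 = 0.0138
  romance scam: 0.521 × 0.13 = 0.06773
The unnormalized weights sum to 0.33046.
P(phishing | evidence) = 0.24893 / 0.33046 ≈ 0.753
P(transactional receipt | evidence) = 0.0138 / 0.33046 ≈ 0.042
P(romance scam | evidence) = 0.06773 / 0.33046 ≈ 0.205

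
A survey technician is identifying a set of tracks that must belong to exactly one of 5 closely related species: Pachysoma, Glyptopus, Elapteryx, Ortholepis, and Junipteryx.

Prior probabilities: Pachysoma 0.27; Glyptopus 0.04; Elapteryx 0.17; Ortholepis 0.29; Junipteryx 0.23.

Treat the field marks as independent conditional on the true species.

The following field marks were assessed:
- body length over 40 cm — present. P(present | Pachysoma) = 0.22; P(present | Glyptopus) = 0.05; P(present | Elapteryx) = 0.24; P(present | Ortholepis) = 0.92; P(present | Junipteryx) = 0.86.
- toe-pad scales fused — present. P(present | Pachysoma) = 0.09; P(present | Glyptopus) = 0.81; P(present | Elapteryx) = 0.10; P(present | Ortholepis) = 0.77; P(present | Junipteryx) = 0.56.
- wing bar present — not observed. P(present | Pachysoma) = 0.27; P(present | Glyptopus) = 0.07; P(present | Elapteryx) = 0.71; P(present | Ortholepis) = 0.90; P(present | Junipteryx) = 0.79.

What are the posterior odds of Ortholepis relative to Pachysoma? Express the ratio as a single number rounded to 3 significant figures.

Unnormalized posterior weight (prior times the field mark likelihoods) for each of the two hypotheses (using 1 − P(present | H) for each absent field mark):
  Ortholepis: 0.29 × 0.92 × 0.77 × (1 − 0.90) = 0.020544
  Pachysoma: 0.27 × 0.22 × 0.09 × (1 − 0.27) = 0.0039026
Posterior odds = 0.020544 / 0.0039026 ≈ 5.26.

5.26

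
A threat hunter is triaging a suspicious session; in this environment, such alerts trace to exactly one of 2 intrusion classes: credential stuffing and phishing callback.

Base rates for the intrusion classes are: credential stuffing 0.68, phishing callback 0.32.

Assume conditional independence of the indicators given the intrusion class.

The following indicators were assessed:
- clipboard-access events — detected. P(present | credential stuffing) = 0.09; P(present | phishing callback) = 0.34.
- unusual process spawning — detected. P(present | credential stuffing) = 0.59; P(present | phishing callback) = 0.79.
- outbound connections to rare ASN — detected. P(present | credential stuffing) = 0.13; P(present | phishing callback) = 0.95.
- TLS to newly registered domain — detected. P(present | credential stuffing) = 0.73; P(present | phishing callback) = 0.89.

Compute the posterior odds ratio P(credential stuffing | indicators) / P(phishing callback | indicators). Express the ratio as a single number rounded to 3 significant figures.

0.0472

Unnormalized posterior weight (prior times the indicator likelihoods) for each of the two hypotheses:
  credential stuffing: 0.68 × 0.09 × 0.59 × 0.13 × 0.73 = 0.0034266
  phishing callback: 0.32 × 0.34 × 0.79 × 0.95 × 0.89 = 0.072672
Odds(credential stuffing : phishing callback) = 0.0034266 / 0.072672 ≈ 0.0472.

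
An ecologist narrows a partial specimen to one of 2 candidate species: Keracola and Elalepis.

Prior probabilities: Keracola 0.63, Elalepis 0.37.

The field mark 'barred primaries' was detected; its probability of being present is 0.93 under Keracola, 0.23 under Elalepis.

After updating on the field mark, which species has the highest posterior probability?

By Bayes' rule, the unnormalized weight for each hypothesis is prior × likelihood:
  Keracola: 0.63 × 0.93 = 0.5859
  Elalepis: 0.37 × 0.23 = 0.0851
Marginal likelihood of the evidence = 0.671.
P(Keracola | evidence) ≈ 0.5859 / 0.671 ≈ 0.873
P(Elalepis | evidence) ≈ 0.0851 / 0.671 ≈ 0.127
The largest is 0.873, so Keracola is most probable.

Keracola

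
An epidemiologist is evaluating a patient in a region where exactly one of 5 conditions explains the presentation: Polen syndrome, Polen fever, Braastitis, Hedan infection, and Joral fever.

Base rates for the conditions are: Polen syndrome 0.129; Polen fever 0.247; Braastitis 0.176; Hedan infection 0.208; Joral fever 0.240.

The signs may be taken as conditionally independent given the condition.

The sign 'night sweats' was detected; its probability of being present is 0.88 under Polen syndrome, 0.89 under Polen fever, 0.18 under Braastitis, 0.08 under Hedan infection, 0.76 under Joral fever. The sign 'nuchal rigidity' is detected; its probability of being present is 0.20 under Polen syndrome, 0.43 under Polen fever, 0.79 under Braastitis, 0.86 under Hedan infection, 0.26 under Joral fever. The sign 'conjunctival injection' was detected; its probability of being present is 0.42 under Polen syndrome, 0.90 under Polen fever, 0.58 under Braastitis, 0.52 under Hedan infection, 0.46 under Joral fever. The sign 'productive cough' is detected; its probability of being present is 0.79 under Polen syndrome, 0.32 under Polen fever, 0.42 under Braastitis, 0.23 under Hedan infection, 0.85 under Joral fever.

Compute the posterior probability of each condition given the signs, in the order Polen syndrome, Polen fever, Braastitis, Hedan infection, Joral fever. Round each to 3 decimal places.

Multiply each prior by the joint likelihood of the sign pattern:
  Polen syndrome: 0.129 × 0.88 × 0.20 × 0.42 × 0.79 = 0.0075332
  Polen fever: 0.247 × 0.89 × 0.43 × 0.90 × 0.32 = 0.027224
  Braastitis: 0.176 × 0.18 × 0.79 × 0.58 × 0.42 = 0.0060966
  Hedan infection: 0.208 × 0.08 × 0.86 × 0.52 × 0.23 = 0.0017115
  Joral fever: 0.240 × 0.76 × 0.26 × 0.46 × 0.85 = 0.018543
Normalizing constant Z = 0.0075332 + 0.027224 + 0.0060966 + 0.0017115 + 0.018543 = 0.061108.
P(Polen syndrome | evidence) = 0.0075332 / 0.061108 ≈ 0.123
P(Polen fever | evidence) = 0.027224 / 0.061108 ≈ 0.446
P(Braastitis | evidence) = 0.0060966 / 0.061108 ≈ 0.100
P(Hedan infection | evidence) = 0.0017115 / 0.061108 ≈ 0.028
P(Joral fever | evidence) = 0.018543 / 0.061108 ≈ 0.303

0.123, 0.446, 0.100, 0.028, 0.303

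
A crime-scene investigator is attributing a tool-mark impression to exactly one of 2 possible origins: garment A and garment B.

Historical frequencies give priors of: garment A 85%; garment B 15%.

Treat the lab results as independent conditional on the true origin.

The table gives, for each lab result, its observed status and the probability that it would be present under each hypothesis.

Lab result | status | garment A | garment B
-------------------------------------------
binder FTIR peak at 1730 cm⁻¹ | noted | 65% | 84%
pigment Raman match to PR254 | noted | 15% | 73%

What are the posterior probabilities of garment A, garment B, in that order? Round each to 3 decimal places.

0.474, 0.526

For each hypothesis, the unnormalized posterior weight is prior × product of the lab result likelihoods:
  garment A: 0.85 × 0.65 × 0.15 = 0.082875
  garment B: 0.15 × 0.84 × 0.73 = 0.09198
Normalizing constant Z = 0.082875 + 0.09198 = 0.17485.
P(garment A | evidence) = 0.082875 / 0.17485 ≈ 0.474
P(garment B | evidence) = 0.09198 / 0.17485 ≈ 0.526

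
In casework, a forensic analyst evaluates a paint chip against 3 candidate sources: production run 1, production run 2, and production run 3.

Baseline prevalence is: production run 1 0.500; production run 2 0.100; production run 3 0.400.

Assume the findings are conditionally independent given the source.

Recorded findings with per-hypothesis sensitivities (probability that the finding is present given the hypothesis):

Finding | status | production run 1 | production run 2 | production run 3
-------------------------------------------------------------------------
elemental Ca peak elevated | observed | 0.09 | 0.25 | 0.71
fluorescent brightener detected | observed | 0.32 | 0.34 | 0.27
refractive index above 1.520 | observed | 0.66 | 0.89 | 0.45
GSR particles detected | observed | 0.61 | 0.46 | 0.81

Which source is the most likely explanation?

Multiply each prior by the joint likelihood of the evidence pattern:
  production run 1: 0.500 × 0.09 × 0.32 × 0.66 × 0.61 = 0.0057974
  production run 2: 0.100 × 0.25 × 0.34 × 0.89 × 0.46 = 0.0034799
  production run 3: 0.400 × 0.71 × 0.27 × 0.45 × 0.81 = 0.02795
Marginal likelihood of the evidence = 0.037227.
P(production run 1 | evidence) ≈ 0.0057974 / 0.037227 ≈ 0.156
P(production run 2 | evidence) ≈ 0.0034799 / 0.037227 ≈ 0.093
P(production run 3 | evidence) ≈ 0.02795 / 0.037227 ≈ 0.751
The largest is 0.751, so production run 3 is most probable.

production run 3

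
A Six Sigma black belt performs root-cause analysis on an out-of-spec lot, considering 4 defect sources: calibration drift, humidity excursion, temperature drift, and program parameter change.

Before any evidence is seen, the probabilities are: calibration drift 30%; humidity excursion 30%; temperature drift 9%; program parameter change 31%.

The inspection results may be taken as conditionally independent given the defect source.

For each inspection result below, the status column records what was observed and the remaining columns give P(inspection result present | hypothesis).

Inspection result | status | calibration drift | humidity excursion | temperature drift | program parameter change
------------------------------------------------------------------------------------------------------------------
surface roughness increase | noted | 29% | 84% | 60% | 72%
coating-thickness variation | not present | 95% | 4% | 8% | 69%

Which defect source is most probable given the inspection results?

By Bayes' rule with conditional independence, the unnormalized weight for each hypothesis is prior × ∏ likelihoods (using 1 − P(present | H) for each absent inspection result):
  calibration drift: 0.30 × 0.29 × (1 − 0.95) = 0.00435
  humidity excursion: 0.30 × 0.84 × (1 − 0.04) = 0.24192
  temperature drift: 0.09 × 0.60 × (1 − 0.08) = 0.04968
  program parameter change: 0.31 × 0.72 × (1 − 0.69) = 0.069192
Normalizing constant Z = 0.00435 + 0.24192 + 0.04968 + 0.069192 = 0.36514.
P(calibration drift | evidence) ≈ 0.00435 / 0.36514 ≈ 0.012
P(humidity excursion | evidence) ≈ 0.24192 / 0.36514 ≈ 0.663
P(temperature drift | evidence) ≈ 0.04968 / 0.36514 ≈ 0.136
P(program parameter change | evidence) ≈ 0.069192 / 0.36514 ≈ 0.189
The largest is 0.663, so humidity excursion is most probable.

humidity excursion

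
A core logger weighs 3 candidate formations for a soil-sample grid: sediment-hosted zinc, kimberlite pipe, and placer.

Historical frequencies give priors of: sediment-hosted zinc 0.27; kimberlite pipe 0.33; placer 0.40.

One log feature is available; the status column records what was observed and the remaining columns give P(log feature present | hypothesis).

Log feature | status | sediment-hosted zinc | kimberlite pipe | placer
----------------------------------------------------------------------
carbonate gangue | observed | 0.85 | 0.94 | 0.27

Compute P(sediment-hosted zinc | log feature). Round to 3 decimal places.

By Bayes' rule, the unnormalized weight for each hypothesis is prior × likelihood:
  sediment-hosted zinc: 0.27 × 0.85 = 0.2295
  kimberlite pipe: 0.33 × 0.94 = 0.3102
  placer: 0.40 × 0.27 = 0.108
Normalizing constant Z = 0.2295 + 0.3102 + 0.108 = 0.6477.
P(sediment-hosted zinc | evidence) = 0.2295 / 0.6477 ≈ 0.354.

0.354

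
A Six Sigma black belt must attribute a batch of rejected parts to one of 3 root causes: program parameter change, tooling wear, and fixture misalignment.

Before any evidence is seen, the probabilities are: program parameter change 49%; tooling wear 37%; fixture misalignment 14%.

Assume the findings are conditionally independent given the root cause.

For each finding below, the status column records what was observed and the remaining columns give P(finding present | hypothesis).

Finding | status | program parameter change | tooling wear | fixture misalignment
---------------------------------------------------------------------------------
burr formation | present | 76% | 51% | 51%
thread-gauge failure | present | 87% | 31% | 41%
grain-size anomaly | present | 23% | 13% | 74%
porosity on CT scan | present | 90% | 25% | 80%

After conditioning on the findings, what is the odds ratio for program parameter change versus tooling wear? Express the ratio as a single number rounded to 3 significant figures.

Posterior odds equal prior odds times the likelihood ratio; only the two competing hypotheses matter.
  program parameter change: 0.49 × 0.76 × 0.87 × 0.23 × 0.90 = 0.067066
  tooling wear: 0.37 × 0.51 × 0.31 × 0.13 × 0.25 = 0.0019012
Posterior odds = 0.067066 / 0.0019012 ≈ 35.3.

35.3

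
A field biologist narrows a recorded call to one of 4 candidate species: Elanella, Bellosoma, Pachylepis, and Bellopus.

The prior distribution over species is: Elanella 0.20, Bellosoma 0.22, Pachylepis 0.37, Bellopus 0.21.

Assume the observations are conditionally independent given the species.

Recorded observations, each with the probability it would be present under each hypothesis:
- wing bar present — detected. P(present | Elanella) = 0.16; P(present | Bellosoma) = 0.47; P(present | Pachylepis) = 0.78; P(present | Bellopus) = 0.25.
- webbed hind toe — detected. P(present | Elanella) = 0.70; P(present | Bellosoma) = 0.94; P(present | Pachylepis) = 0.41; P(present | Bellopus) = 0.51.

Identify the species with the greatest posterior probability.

Pachylepis

For each hypothesis, the unnormalized posterior weight is prior × product of the observation likelihoods:
  Elanella: 0.20 × 0.16 × 0.70 = 0.0224
  Bellosoma: 0.22 × 0.47 × 0.94 = 0.097196
  Pachylepis: 0.37 × 0.78 × 0.41 = 0.11833
  Bellopus: 0.21 × 0.25 × 0.51 = 0.026775
Normalizing constant Z = 0.0224 + 0.097196 + 0.11833 + 0.026775 = 0.2647.
P(Elanella | evidence) ≈ 0.0224 / 0.2647 ≈ 0.085
P(Bellosoma | evidence) ≈ 0.097196 / 0.2647 ≈ 0.367
P(Pachylepis | evidence) ≈ 0.11833 / 0.2647 ≈ 0.447
P(Bellopus | evidence) ≈ 0.026775 / 0.2647 ≈ 0.101
The largest is 0.447, so Pachylepis is most probable.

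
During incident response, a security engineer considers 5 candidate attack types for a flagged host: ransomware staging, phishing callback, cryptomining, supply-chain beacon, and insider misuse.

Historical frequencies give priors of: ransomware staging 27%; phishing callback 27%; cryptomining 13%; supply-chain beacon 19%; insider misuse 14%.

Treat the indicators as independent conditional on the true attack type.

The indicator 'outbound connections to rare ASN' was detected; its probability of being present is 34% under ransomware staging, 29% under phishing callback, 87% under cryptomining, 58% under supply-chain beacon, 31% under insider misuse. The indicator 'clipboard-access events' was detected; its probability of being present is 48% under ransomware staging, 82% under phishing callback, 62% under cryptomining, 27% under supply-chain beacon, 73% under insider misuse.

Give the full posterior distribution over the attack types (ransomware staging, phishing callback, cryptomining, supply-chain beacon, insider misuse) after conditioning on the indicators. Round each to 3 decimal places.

Multiply each prior by the joint likelihood of the indicator pattern:
  ransomware staging: 0.27 × 0.34 × 0.48 = 0.044064
  phishing callback: 0.27 × 0.29 × 0.82 = 0.064206
  cryptomining: 0.13 × 0.87 × 0.62 = 0.070122
  supply-chain beacon: 0.19 × 0.58 × 0.27 = 0.029754
  insider misuse: 0.14 × 0.31 × 0.73 = 0.031682
The unnormalized weights sum to 0.23983.
P(ransomware staging | evidence) = 0.044064 / 0.23983 ≈ 0.184
P(phishing callback | evidence) = 0.064206 / 0.23983 ≈ 0.268
P(cryptomining | evidence) = 0.070122 / 0.23983 ≈ 0.292
P(supply-chain beacon | evidence) = 0.029754 / 0.23983 ≈ 0.124
P(insider misuse | evidence) = 0.031682 / 0.23983 ≈ 0.132

0.184, 0.268, 0.292, 0.124, 0.132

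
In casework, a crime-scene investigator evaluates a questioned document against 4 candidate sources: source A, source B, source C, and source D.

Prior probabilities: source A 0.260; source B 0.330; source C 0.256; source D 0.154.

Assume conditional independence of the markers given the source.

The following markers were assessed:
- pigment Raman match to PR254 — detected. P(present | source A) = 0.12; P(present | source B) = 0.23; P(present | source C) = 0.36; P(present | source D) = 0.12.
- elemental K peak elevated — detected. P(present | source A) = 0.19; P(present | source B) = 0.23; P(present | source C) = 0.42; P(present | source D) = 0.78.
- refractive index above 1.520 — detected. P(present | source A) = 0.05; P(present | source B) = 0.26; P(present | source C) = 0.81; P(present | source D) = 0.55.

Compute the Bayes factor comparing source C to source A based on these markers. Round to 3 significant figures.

107

The Bayes factor is the ratio of the joint likelihoods of the marker pattern under the two hypotheses.
  source C: 0.36 × 0.42 × 0.81 = 0.12247
  source A: 0.12 × 0.19 × 0.05 = 0.00114
Bayes factor = 0.12247 / 0.00114 ≈ 107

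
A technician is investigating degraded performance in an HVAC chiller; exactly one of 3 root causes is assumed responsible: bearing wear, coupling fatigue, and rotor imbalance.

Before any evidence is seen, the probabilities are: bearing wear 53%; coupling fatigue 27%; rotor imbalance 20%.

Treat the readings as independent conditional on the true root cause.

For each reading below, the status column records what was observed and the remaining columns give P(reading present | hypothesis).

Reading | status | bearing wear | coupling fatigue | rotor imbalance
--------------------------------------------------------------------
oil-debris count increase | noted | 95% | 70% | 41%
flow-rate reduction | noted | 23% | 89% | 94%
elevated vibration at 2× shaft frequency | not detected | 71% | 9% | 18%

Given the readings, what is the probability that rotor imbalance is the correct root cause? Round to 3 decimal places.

By Bayes' rule with conditional independence, the unnormalized weight for each hypothesis is prior × ∏ likelihoods (using 1 − P(present | H) for each absent reading):
  bearing wear: 0.53 × 0.95 × 0.23 × (1 − 0.71) = 0.033583
  coupling fatigue: 0.27 × 0.70 × 0.89 × (1 − 0.09) = 0.15307
  rotor imbalance: 0.20 × 0.41 × 0.94 × (1 − 0.18) = 0.063206
The unnormalized weights sum to 0.24986.
P(rotor imbalance | evidence) = 0.063206 / 0.24986 ≈ 0.253.

0.253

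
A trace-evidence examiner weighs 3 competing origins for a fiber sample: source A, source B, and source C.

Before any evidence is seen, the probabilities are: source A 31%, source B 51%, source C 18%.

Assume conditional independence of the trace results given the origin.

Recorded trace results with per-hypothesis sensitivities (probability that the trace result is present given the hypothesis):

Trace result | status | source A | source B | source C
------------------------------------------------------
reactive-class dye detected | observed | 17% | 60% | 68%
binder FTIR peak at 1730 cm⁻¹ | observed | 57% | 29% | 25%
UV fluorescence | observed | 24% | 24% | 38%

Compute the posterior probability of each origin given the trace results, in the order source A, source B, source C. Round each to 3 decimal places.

By Bayes' rule with conditional independence, the unnormalized weight for each hypothesis is prior × ∏ likelihoods:
  source A: 0.31 × 0.17 × 0.57 × 0.24 = 0.0072094
  source B: 0.51 × 0.60 × 0.29 × 0.24 = 0.021298
  source C: 0.18 × 0.68 × 0.25 × 0.38 = 0.011628
Marginal likelihood of the evidence = 0.040135.
P(source A | evidence) = 0.0072094 / 0.040135 ≈ 0.180
P(source B | evidence) = 0.021298 / 0.040135 ≈ 0.531
P(source C | evidence) = 0.011628 / 0.040135 ≈ 0.290

0.180, 0.531, 0.290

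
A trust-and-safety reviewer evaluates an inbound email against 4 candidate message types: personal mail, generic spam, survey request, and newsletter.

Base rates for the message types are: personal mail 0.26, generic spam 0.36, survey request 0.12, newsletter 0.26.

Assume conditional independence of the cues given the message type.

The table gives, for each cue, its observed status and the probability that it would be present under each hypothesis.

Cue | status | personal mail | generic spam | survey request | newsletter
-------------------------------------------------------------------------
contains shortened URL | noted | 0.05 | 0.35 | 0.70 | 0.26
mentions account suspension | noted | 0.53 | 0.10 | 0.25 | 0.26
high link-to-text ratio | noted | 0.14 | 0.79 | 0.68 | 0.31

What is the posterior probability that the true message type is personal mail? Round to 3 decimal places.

For each hypothesis, the unnormalized posterior weight is prior × product of the cue likelihoods:
  personal mail: 0.26 × 0.05 × 0.53 × 0.14 = 0.0009646
  generic spam: 0.36 × 0.35 × 0.10 × 0.79 = 0.009954
  survey request: 0.12 × 0.70 × 0.25 × 0.68 = 0.01428
  newsletter: 0.26 × 0.26 × 0.26 × 0.31 = 0.0054486
Normalizing constant Z = 0.0009646 + 0.009954 + 0.01428 + 0.0054486 = 0.030647.
P(personal mail | evidence) = 0.0009646 / 0.030647 ≈ 0.031.

0.031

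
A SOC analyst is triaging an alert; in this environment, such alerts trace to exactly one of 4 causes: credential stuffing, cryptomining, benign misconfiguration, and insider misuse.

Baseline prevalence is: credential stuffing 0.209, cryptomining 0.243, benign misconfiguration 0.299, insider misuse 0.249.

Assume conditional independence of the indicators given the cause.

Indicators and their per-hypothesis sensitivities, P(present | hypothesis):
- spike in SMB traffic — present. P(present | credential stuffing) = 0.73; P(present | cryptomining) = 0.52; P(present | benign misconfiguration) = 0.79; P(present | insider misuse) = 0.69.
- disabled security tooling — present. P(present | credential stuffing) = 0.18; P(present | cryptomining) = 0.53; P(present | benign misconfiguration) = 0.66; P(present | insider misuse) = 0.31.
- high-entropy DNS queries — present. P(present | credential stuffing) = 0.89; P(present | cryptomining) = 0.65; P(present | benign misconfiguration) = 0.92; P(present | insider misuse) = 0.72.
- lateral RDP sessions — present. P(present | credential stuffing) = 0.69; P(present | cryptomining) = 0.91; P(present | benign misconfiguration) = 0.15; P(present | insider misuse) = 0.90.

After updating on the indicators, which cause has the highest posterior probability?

cryptomining

For each hypothesis, the unnormalized posterior weight is prior × product of the indicator likelihoods:
  credential stuffing: 0.209 × 0.73 × 0.18 × 0.89 × 0.69 = 0.016865
  cryptomining: 0.243 × 0.52 × 0.53 × 0.65 × 0.91 = 0.039613
  benign misconfiguration: 0.299 × 0.79 × 0.66 × 0.92 × 0.15 = 0.021514
  insider misuse: 0.249 × 0.69 × 0.31 × 0.72 × 0.90 = 0.034513
Normalizing constant Z = 0.016865 + 0.039613 + 0.021514 + 0.034513 = 0.11251.
P(credential stuffing | evidence) ≈ 0.016865 / 0.11251 ≈ 0.150
P(cryptomining | evidence) ≈ 0.039613 / 0.11251 ≈ 0.352
P(benign misconfiguration | evidence) ≈ 0.021514 / 0.11251 ≈ 0.191
P(insider misuse | evidence) ≈ 0.034513 / 0.11251 ≈ 0.307
The largest is 0.352, so cryptomining is most probable.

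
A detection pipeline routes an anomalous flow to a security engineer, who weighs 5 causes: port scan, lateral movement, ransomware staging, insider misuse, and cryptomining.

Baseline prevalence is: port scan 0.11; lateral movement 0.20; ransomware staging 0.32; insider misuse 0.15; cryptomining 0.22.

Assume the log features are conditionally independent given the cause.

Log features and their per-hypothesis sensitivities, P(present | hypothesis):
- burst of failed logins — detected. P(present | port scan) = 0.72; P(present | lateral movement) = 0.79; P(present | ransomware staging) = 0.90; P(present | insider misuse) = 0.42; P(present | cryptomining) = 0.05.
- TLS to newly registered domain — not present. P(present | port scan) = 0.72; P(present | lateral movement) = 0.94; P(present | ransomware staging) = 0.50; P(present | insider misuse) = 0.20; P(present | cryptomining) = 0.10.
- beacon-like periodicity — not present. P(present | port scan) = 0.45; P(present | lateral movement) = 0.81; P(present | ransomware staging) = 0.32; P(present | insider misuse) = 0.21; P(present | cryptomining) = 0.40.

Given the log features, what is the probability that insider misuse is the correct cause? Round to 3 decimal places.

0.253

For each hypothesis, the unnormalized posterior weight is prior × product of the log feature likelihoods (using 1 − P(present | H) for each absent log feature):
  port scan: 0.11 × 0.72 × (1 − 0.72) × (1 − 0.45) = 0.012197
  lateral movement: 0.20 × 0.79 × (1 − 0.94) × (1 − 0.81) = 0.0018012
  ransomware staging: 0.32 × 0.90 × (1 − 0.50) × (1 − 0.32) = 0.09792
  insider misuse: 0.15 × 0.42 × (1 − 0.20) × (1 − 0.21) = 0.039816
  cryptomining: 0.22 × 0.05 × (1 − 0.10) × (1 − 0.40) = 0.00594
Normalizing constant Z = 0.012197 + 0.0018012 + 0.09792 + 0.039816 + 0.00594 = 0.15767.
P(insider misuse | evidence) = 0.039816 / 0.15767 ≈ 0.253.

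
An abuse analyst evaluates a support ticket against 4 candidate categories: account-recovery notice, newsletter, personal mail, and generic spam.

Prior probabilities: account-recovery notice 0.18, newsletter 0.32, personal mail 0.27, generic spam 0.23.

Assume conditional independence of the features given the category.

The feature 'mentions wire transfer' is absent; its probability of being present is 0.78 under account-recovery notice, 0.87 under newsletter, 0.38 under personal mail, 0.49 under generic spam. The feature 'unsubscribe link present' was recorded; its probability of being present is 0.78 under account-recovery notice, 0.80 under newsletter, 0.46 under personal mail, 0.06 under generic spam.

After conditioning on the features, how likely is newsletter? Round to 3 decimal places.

0.225

For each hypothesis, the unnormalized posterior weight is prior × product of the feature likelihoods (using 1 − P(present | H) for each absent feature):
  account-recovery notice: 0.18 × (1 − 0.78) × 0.78 = 0.030888
  newsletter: 0.32 × (1 − 0.87) × 0.80 = 0.03328
  personal mail: 0.27 × (1 − 0.38) × 0.46 = 0.077004
  generic spam: 0.23 × (1 − 0.49) × 0.06 = 0.007038
The unnormalized weights sum to 0.14821.
P(newsletter | evidence) = 0.03328 / 0.14821 ≈ 0.225.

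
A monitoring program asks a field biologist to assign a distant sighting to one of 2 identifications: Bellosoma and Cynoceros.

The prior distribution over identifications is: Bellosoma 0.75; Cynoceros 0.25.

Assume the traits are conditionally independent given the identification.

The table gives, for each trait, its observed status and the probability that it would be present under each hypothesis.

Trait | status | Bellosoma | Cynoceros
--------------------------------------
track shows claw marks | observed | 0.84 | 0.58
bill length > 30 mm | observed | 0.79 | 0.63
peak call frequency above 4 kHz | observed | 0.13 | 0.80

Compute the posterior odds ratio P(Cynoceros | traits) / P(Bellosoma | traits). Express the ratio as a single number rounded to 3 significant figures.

The normalizing constant cancels in an odds ratio, so compute prior × likelihood for the two hypotheses only:
  Cynoceros: 0.25 × 0.58 × 0.63 × 0.80 = 0.07308
  Bellosoma: 0.75 × 0.84 × 0.79 × 0.13 = 0.064701
Odds(Cynoceros : Bellosoma) = 0.07308 / 0.064701 ≈ 1.13.

1.13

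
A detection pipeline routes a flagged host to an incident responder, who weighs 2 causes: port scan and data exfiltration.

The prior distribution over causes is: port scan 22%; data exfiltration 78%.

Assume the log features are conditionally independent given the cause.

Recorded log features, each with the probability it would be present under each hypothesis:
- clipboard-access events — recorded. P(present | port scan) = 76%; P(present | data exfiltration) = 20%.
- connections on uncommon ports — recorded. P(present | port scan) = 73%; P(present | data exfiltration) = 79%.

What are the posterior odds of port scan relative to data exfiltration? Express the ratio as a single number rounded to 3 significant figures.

0.990

The normalizing constant cancels in an odds ratio, so compute prior × likelihood for the two hypotheses only:
  port scan: 0.22 × 0.76 × 0.73 = 0.12206
  data exfiltration: 0.78 × 0.20 × 0.79 = 0.12324
Odds(port scan : data exfiltration) = 0.12206 / 0.12324 ≈ 0.990.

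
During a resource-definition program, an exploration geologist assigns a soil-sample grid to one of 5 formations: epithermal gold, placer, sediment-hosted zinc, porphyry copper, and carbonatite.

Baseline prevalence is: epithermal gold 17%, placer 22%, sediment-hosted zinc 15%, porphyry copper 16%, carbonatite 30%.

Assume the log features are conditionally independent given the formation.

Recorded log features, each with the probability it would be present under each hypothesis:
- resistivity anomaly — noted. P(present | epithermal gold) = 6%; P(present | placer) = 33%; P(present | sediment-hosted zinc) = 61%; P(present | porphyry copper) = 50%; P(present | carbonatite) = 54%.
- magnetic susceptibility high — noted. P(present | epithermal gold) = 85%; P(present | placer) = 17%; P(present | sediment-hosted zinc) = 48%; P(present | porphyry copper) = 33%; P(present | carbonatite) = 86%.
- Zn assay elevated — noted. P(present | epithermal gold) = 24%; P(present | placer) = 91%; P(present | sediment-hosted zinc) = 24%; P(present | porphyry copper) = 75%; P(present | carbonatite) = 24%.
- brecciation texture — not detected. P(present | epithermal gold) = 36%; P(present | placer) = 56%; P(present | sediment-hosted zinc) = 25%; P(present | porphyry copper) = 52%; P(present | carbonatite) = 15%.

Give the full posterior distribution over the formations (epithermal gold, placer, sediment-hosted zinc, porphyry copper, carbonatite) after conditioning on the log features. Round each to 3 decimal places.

By Bayes' rule with conditional independence, the unnormalized weight for each hypothesis is prior × ∏ likelihoods (using 1 − P(present | H) for each absent log feature):
  epithermal gold: 0.17 × 0.06 × 0.85 × 0.24 × (1 − 0.36) = 0.0013317
  placer: 0.22 × 0.33 × 0.17 × 0.91 × (1 − 0.56) = 0.0049417
  sediment-hosted zinc: 0.15 × 0.61 × 0.48 × 0.24 × (1 − 0.25) = 0.0079056
  porphyry copper: 0.16 × 0.50 × 0.33 × 0.75 × (1 − 0.52) = 0.009504
  carbonatite: 0.30 × 0.54 × 0.86 × 0.24 × (1 − 0.15) = 0.028421
The unnormalized weights sum to 0.052104.
P(epithermal gold | evidence) = 0.0013317 / 0.052104 ≈ 0.026
P(placer | evidence) = 0.0049417 / 0.052104 ≈ 0.095
P(sediment-hosted zinc | evidence) = 0.0079056 / 0.052104 ≈ 0.152
P(porphyry copper | evidence) = 0.009504 / 0.052104 ≈ 0.182
P(carbonatite | evidence) = 0.028421 / 0.052104 ≈ 0.545

0.026, 0.095, 0.152, 0.182, 0.545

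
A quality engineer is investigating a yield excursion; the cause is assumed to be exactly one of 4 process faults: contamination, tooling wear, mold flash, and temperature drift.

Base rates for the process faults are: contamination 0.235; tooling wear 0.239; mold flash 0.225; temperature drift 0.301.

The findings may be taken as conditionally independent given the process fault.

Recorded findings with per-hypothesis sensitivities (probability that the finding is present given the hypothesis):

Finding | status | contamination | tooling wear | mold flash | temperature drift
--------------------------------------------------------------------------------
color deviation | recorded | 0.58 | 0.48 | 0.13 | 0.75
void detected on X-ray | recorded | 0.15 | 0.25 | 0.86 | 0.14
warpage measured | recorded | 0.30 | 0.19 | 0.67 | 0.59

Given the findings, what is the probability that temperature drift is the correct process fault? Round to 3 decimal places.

0.396

By Bayes' rule with conditional independence, the unnormalized weight for each hypothesis is prior × ∏ likelihoods:
  contamination: 0.235 × 0.58 × 0.15 × 0.30 = 0.0061335
  tooling wear: 0.239 × 0.48 × 0.25 × 0.19 = 0.0054492
  mold flash: 0.225 × 0.13 × 0.86 × 0.67 = 0.016854
  temperature drift: 0.301 × 0.75 × 0.14 × 0.59 = 0.018647
Normalizing constant Z = 0.0061335 + 0.0054492 + 0.016854 + 0.018647 = 0.047084.
P(temperature drift | evidence) = 0.018647 / 0.047084 ≈ 0.396.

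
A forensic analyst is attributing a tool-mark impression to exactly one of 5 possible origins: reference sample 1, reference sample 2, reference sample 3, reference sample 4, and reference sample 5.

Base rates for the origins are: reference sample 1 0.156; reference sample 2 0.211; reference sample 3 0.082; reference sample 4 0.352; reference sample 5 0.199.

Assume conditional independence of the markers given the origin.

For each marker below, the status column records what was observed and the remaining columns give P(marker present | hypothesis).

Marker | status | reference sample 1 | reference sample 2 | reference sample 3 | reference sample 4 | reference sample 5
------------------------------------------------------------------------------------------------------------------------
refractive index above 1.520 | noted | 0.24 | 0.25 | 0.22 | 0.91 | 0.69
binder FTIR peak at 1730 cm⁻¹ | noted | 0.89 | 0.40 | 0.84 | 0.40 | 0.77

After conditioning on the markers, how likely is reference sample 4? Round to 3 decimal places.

By Bayes' rule with conditional independence, the unnormalized weight for each hypothesis is prior × ∏ likelihoods:
  reference sample 1: 0.156 × 0.24 × 0.89 = 0.033322
  reference sample 2: 0.211 × 0.25 × 0.40 = 0.0211
  reference sample 3: 0.082 × 0.22 × 0.84 = 0.015154
  reference sample 4: 0.352 × 0.91 × 0.40 = 0.12813
  reference sample 5: 0.199 × 0.69 × 0.77 = 0.10573
The unnormalized weights sum to 0.30343.
P(reference sample 4 | evidence) = 0.12813 / 0.30343 ≈ 0.422.

0.422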